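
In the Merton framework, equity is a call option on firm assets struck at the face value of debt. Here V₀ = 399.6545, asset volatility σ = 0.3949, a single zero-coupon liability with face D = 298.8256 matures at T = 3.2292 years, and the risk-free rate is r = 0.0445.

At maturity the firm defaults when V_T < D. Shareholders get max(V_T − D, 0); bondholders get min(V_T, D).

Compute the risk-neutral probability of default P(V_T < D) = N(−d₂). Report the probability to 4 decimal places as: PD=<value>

PD=0.3984

Apply the equity-as-call identities (strike 298.8256, horizon 3.2292 years):
d₁ = [ln(V₀/D) + (r + σ²/2)T] / (σ√T)
   = [ln(399.6545/298.8256) + (0.0445 + 0.5·0.3949²)·3.2292] / (0.3949·√3.2292)
   = [0.290740 + 0.395490] / 0.709634 = 0.967019
d₂ = d₁ − σ√T = 0.967019 − 0.709634 = 0.257385
risk-neutral PD = N(−d₂) = N(-0.257385) = 0.398441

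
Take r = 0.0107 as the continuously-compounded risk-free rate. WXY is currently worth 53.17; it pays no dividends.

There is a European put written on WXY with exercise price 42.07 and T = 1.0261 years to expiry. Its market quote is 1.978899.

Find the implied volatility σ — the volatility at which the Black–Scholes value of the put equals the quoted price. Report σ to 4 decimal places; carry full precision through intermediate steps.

At σ = 0.3211 the Black–Scholes value reproduces the quote:
σ√T = 0.3211·√1.0261 = 0.325263
d₁ = (ln(S/K) + (r+σ²/2)T) / (σ√T) = (ln(53.17/42.07) + (0.0107+0.3211²/2)·1.0261) / 0.325263 = (0.234159 + 0.063877) / 0.325263 = 0.916294
d₂ = d₁ − σ√T = 0.916294 − 0.325263 = 0.591031
e^{−rT} = 0.989081
N(−d₁) = 0.179756,  N(−d₂) = 0.277250
V = K·e^{−rT}·N(−d₂) − S·N(−d₁) = 11.536546 − 9.557647 = 1.978899 (matching the quote); vega is positive throughout, so no other σ reproduces this price

sigma = 0.3211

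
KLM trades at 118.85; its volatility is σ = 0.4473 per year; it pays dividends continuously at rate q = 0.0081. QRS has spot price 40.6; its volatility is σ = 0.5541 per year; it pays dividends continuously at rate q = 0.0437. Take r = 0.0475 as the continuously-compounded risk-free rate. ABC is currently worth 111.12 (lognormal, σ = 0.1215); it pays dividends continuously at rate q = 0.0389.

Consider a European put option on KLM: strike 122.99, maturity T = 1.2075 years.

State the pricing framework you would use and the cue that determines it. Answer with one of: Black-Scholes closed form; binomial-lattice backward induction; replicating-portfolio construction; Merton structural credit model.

Key observation: a European claim on KLM (strike 122.99) — a lognormal (GBM) underlying with constant rate and volatility — has an exact closed-form value; no lattice or capital structure is involved.

framework: Black-Scholes closed form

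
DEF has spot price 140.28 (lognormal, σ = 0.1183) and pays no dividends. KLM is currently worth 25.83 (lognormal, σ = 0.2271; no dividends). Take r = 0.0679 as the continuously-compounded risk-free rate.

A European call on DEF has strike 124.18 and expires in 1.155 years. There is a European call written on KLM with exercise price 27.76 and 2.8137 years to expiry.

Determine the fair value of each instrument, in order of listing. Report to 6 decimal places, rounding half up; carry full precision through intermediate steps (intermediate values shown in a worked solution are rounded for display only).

price(DEF call K=124.18) = 25.863099
price(KLM call K=27.76) = 5.307669

[DEF call K=124.18]
σ√T = 0.1183·√1.155 = 0.127138
d₁ = (ln(S/K) + (r+σ²/2)T) / (σ√T) = (ln(140.28/124.18) + (0.0679+0.1183²/2)·1.155) / 0.127138 = (0.121908 + 0.086507) / 0.127138 = 1.639279
d₂ = d₁ − σ√T = 1.639279 − 0.127138 = 1.512141
e^{−rT} = 0.924572
N(d₁) = 0.949422,  N(d₂) = 0.934751
price = S·N(d₁) − K·e^{−rT}·N(d₂) = 133.184979 − 107.321880 = 25.863099
[KLM call K=27.76]
σ√T = 0.2271·√2.8137 = 0.380940
d₁ = (ln(S/K) + (r+σ²/2)T) / (σ√T) = (ln(25.83/27.76) + (0.0679+0.2271²/2)·2.8137) / 0.380940 = (-0.072060 + 0.263608) / 0.380940 = 0.502831
d₂ = d₁ − σ√T = 0.502831 − 0.380940 = 0.121891
e^{−rT} = 0.826091
N(d₁) = 0.692458,  N(d₂) = 0.548507
price = S·N(d₁) − K·e^{−rT}·N(d₂) = 17.886201 − 12.578532 = 5.307669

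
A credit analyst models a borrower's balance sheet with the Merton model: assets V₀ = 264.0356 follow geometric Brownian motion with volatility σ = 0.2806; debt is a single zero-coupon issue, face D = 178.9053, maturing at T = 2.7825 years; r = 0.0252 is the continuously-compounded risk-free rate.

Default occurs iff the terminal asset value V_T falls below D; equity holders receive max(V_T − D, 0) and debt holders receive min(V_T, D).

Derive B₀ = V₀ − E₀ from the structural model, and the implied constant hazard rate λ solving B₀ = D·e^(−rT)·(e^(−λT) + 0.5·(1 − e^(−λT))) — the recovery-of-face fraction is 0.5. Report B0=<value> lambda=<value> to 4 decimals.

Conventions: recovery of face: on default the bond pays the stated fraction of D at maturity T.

B0=158.4573 lambda=0.0378

Work the structural quantities from V₀ = 264.0356 against face 178.9053:
d₁ = [ln(V₀/D) + (r + σ²/2)T] / (σ√T)
   = [ln(264.0356/178.9053) + (0.0252 + 0.5·0.2806²)·2.7825] / (0.2806·√2.7825)
   = [0.389227 + 0.179661] / 0.468064 = 1.215407
d₂ = d₁ − σ√T = 1.215407 − 0.468064 = 0.747343
N(d₁) = 0.887895,  N(d₂) = 0.772572,  e^(−rT) = 0.932283
E₀ = V₀·N(d₁) − D·e^(−rT)·N(d₂)
   = 264.0356·0.887895 − 178.9053·0.932283·0.772572 = 105.578264
B₀ = V₀ − E₀ = 264.0356 − 105.578264 = 158.457336
e^(−λT) = (B₀·e^(rT)/D − 0.5)/(1 − 0.5) = (158.4573·1.072636/178.9053 − 0.5)/0.5 = 0.90007759
λ = −ln(0.90007759)/2.7825 = 0.037834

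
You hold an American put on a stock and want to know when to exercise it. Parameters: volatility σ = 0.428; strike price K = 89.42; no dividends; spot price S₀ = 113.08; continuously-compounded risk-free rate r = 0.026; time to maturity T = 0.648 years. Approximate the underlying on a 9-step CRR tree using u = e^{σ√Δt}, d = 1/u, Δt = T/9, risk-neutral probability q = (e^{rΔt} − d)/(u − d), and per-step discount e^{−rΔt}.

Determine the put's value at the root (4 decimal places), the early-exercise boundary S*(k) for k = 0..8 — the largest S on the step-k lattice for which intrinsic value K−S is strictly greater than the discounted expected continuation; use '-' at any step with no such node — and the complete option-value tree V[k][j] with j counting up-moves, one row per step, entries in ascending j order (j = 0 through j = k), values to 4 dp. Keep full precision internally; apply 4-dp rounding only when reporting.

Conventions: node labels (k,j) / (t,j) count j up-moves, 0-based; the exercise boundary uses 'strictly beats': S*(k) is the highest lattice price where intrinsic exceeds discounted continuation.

params: Δt=0.07200 u=1.12170 d=0.89150 q=0.47946 e^(-rΔt)=0.99813
t_9 payoffs: 49.1947 38.8082 25.7398 9.2971 0.0000 0.0000 0.0000 0.0000 0.0000 0.0000
t_8: node(8,0) S=45.1206 payoff=44.2994 vs cont=44.1321 → 44.2994 [stop]  node(8,1) S=56.7712 payoff=32.6488 vs cont=32.4816 → 32.6488 [stop]  node(8,2) S=71.4300 payoff=17.9900 vs cont=17.8228 → 17.9900 [stop]  node(8,3) S=89.8738 payoff=0.0000 vs cont=4.8304 → 4.8304 [wait]  node(8,4) S=113.0800 payoff=0.0000 vs cont=0.0000 → 0.0000 [wait]  node(8,5) S=142.2782 payoff=0.0000 vs cont=0.0000 → 0.0000 [wait]  node(8,6) S=179.0157 payoff=0.0000 vs cont=0.0000 → 0.0000 [wait]  node(8,7) S=225.2390 payoff=0.0000 vs cont=0.0000 → 0.0000 [wait]  node(8,8) S=283.3977 payoff=0.0000 vs cont=0.0000 → 0.0000 [wait]  ⇒ S*(8)=71.4300
t_7: node(7,0) S=50.6118 payoff=38.8082 vs cont=38.6410 → 38.8082 [stop]  node(7,1) S=63.6802 payoff=25.7398 vs cont=25.5726 → 25.7398 [stop]  node(7,2) S=80.1229 payoff=9.2971 vs cont=11.6587 → 11.6587 [wait]  node(7,3) S=100.8114 payoff=0.0000 vs cont=2.5097 → 2.5097 [wait]  node(7,4) S=126.8417 payoff=0.0000 vs cont=0.0000 → 0.0000 [wait]  node(7,5) S=159.5933 payoff=0.0000 vs cont=0.0000 → 0.0000 [wait]  node(7,6) S=200.8017 payoff=0.0000 vs cont=0.0000 → 0.0000 [wait]  node(7,7) S=252.6504 payoff=0.0000 vs cont=0.0000 → 0.0000 [wait]  ⇒ S*(7)=63.6802
t_6: node(6,0) S=56.7712 payoff=32.6488 vs cont=32.4816 → 32.6488 [stop]  node(6,1) S=71.4300 payoff=17.9900 vs cont=18.9530 → 18.9530 [wait]  node(6,2) S=89.8738 payoff=0.0000 vs cont=7.2585 → 7.2585 [wait]  node(6,3) S=113.0800 payoff=0.0000 vs cont=1.3040 → 1.3040 [wait]  node(6,4) S=142.2782 payoff=0.0000 vs cont=0.0000 → 0.0000 [wait]  node(6,5) S=179.0157 payoff=0.0000 vs cont=0.0000 → 0.0000 [wait]  node(6,6) S=225.2390 payoff=0.0000 vs cont=0.0000 → 0.0000 [wait]  ⇒ S*(6)=56.7712
t_5: node(5,0) S=63.6802 payoff=25.7398 vs cont=26.0334 → 26.0334 [wait]  node(5,1) S=80.1229 payoff=9.2971 vs cont=13.3210 → 13.3210 [wait]  node(5,2) S=100.8114 payoff=0.0000 vs cont=4.3953 → 4.3953 [wait]  node(5,3) S=126.8417 payoff=0.0000 vs cont=0.6775 → 0.6775 [wait]  node(5,4) S=159.5933 payoff=0.0000 vs cont=0.0000 → 0.0000 [wait]  node(5,5) S=200.8017 payoff=0.0000 vs cont=0.0000 → 0.0000 [wait]  ⇒ S*(5)=-
t_4: node(4,0) S=71.4300 payoff=17.9900 vs cont=19.9010 → 19.9010 [wait]  node(4,1) S=89.8738 payoff=0.0000 vs cont=9.0246 → 9.0246 [wait]  node(4,2) S=113.0800 payoff=0.0000 vs cont=2.6079 → 2.6079 [wait]  node(4,3) S=142.2782 payoff=0.0000 vs cont=0.3520 → 0.3520 [wait]  node(4,4) S=179.0157 payoff=0.0000 vs cont=0.0000 → 0.0000 [wait]  ⇒ S*(4)=-
t_3: node(3,0) S=80.1229 payoff=9.2971 vs cont=14.6587 → 14.6587 [wait]  node(3,1) S=100.8114 payoff=0.0000 vs cont=5.9369 → 5.9369 [wait]  node(3,2) S=126.8417 payoff=0.0000 vs cont=1.5234 → 1.5234 [wait]  node(3,3) S=159.5933 payoff=0.0000 vs cont=0.1829 → 0.1829 [wait]  ⇒ S*(3)=-
t_2: node(2,0) S=89.8738 payoff=0.0000 vs cont=10.4574 → 10.4574 [wait]  node(2,1) S=113.0800 payoff=0.0000 vs cont=3.8137 → 3.8137 [wait]  node(2,2) S=142.2782 payoff=0.0000 vs cont=0.8790 → 0.8790 [wait]  ⇒ S*(2)=-
t_1: node(1,0) S=100.8114 payoff=0.0000 vs cont=7.2584 → 7.2584 [wait]  node(1,1) S=126.8417 payoff=0.0000 vs cont=2.4021 → 2.4021 [wait]  ⇒ S*(1)=-
t_0: node(0,0) S=113.0800 payoff=0.0000 vs cont=4.9208 → 4.9208 [wait]  ⇒ S*(0)=-

price = 4.9208
boundary = - - - - - - 56.7712 63.6802 71.4300
tree:
4.9208
7.2584 2.4021
10.4574 3.8137 0.8790
14.6587 5.9369 1.5234 0.1829
19.9010 9.0246 2.6079 0.3520 0.0000
26.0334 13.3210 4.3953 0.6775 0.0000 0.0000
32.6488 18.9530 7.2585 1.3040 0.0000 0.0000 0.0000
38.8082 25.7398 11.6587 2.5097 0.0000 0.0000 0.0000 0.0000
44.2994 32.6488 17.9900 4.8304 0.0000 0.0000 0.0000 0.0000 0.0000
49.1947 38.8082 25.7398 9.2971 0.0000 0.0000 0.0000 0.0000 0.0000 0.0000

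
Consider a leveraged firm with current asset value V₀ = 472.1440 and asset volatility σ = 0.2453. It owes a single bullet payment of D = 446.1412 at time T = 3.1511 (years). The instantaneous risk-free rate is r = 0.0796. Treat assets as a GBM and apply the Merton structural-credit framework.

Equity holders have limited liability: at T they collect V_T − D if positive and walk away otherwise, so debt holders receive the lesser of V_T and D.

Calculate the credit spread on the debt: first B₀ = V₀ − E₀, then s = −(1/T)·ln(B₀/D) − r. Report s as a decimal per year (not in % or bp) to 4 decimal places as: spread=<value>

spread=0.0233

With assets at 472.1440 and a single debt payment of 446.1412 at 3.1511 years:
d₁ = [ln(V₀/D) + (r + σ²/2)T] / (σ√T)
   = [ln(472.1440/446.1412) + (0.0796 + 0.5·0.2453²)·3.1511] / (0.2453·√3.1511)
   = [0.056649 + 0.345632] / 0.435440 = 0.923847
d₂ = d₁ − σ√T = 0.923847 − 0.435440 = 0.488407
N(d₁) = 0.822217,  N(d₂) = 0.687369,  e^(−rT) = 0.778157
E₀ = V₀·N(d₁) − D·e^(−rT)·N(d₂)
   = 472.1440·0.822217 − 446.1412·0.778157·0.687369 = 149.572484
B₀ = V₀ − E₀ = 472.1440 − 149.572484 = 322.571516
spread = −(1/T)·ln(B₀/D) − r = −(1/3.1511)·ln(322.571516/446.1412) − 0.0796 = 0.02331981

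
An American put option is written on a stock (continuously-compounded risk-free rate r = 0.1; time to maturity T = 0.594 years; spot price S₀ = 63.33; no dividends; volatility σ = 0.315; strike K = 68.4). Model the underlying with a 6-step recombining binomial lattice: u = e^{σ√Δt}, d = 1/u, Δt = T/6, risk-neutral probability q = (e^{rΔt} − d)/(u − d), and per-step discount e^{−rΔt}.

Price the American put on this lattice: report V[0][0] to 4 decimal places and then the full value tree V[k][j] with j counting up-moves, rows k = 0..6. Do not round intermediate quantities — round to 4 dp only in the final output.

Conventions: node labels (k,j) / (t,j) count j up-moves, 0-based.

Δt=0.09900  u=1.10419  d=0.90564  q=0.52535  discount=0.99015
step 6 (expiry): payoffs max(K−S,0) = 33.4582 25.7977 16.4577 5.0700 0.0000 0.0000 0.0000
k=5: (k=5,j=0): S=38.5824, K−S=29.8176, hold=29.1438 ⇒ V=29.8176 exercise | (k=5,j=1): S=47.0411, K−S=21.3589, hold=20.6851 ⇒ V=21.3589 exercise | (k=5,j=2): S=57.3542, K−S=11.0458, hold=10.3719 ⇒ V=11.0458 exercise | (k=5,j=3): S=69.9284, K−S=0.0000, hold=2.3828 ⇒ V=2.3828 continue | (k=5,j=4): S=85.2592, K−S=0.0000, hold=0.0000 ⇒ V=0.0000 continue | (k=5,j=5): S=103.9512, K−S=0.0000, hold=0.0000 ⇒ V=0.0000 continue
k=4: (k=4,j=0): S=42.6023, K−S=25.7977, hold=25.1238 ⇒ V=25.7977 exercise | (k=4,j=1): S=51.9423, K−S=16.4577, hold=15.7838 ⇒ V=16.4577 exercise | (k=4,j=2): S=63.3300, K−S=5.0700, hold=6.4307 ⇒ V=6.4307 continue | (k=4,j=3): S=77.2142, K−S=0.0000, hold=1.1198 ⇒ V=1.1198 continue | (k=4,j=4): S=94.1424, K−S=0.0000, hold=0.0000 ⇒ V=0.0000 continue
k=3: (k=3,j=0): S=47.0411, K−S=21.3589, hold=20.6851 ⇒ V=21.3589 exercise | (k=3,j=1): S=57.3542, K−S=11.0458, hold=11.0797 ⇒ V=11.0797 continue | (k=3,j=2): S=69.9284, K−S=0.0000, hold=3.6047 ⇒ V=3.6047 continue | (k=3,j=3): S=85.2592, K−S=0.0000, hold=0.5263 ⇒ V=0.5263 continue
k=2: (k=2,j=0): S=51.9423, K−S=16.4577, hold=15.8015 ⇒ V=16.4577 exercise | (k=2,j=1): S=63.3300, K−S=5.0700, hold=7.0823 ⇒ V=7.0823 continue | (k=2,j=2): S=77.2142, K−S=0.0000, hold=1.9679 ⇒ V=1.9679 continue
k=1: (k=1,j=0): S=57.3542, K−S=11.0458, hold=11.4187 ⇒ V=11.4187 continue | (k=1,j=1): S=69.9284, K−S=0.0000, hold=4.3521 ⇒ V=4.3521 continue
k=0: (k=0,j=0): S=63.3300, K−S=5.0700, hold=7.6303 ⇒ V=7.6303 continue

price = 7.6303
tree:
7.6303
11.4187 4.3521
16.4577 7.0823 1.9679
21.3589 11.0797 3.6047 0.5263
25.7977 16.4577 6.4307 1.1198 0.0000
29.8176 21.3589 11.0458 2.3828 0.0000 0.0000
33.4582 25.7977 16.4577 5.0700 0.0000 0.0000 0.0000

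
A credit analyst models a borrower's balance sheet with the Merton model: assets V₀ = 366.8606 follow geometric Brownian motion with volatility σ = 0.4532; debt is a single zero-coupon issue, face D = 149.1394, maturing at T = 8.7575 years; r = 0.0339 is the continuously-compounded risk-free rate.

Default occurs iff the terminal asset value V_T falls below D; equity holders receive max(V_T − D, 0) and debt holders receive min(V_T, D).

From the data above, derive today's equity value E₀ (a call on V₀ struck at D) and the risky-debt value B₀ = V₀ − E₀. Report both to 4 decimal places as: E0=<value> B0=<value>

Work the structural quantities from V₀ = 366.8606 against face 149.1394:
d₁ = [ln(V₀/D) + (r + σ²/2)T] / (σ√T)
   = [ln(366.8606/149.1394) + (0.0339 + 0.5·0.4532²)·8.7575] / (0.4532·√8.7575)
   = [0.900101 + 1.196232] / 1.341158 = 1.563076
d₂ = d₁ − σ√T = 1.563076 − 1.341158 = 0.221918
N(d₁) = 0.940983,  N(d₂) = 0.587811,  e^(−rT) = 0.743134
E₀ = V₀·N(d₁) − D·e^(−rT)·N(d₂)
   = 366.8606·0.940983 − 149.1394·0.743134·0.587811 = 280.062045
B₀ = V₀ − E₀ = 366.8606 − 280.062045 = 86.798555

E0=280.0620 B0=86.7986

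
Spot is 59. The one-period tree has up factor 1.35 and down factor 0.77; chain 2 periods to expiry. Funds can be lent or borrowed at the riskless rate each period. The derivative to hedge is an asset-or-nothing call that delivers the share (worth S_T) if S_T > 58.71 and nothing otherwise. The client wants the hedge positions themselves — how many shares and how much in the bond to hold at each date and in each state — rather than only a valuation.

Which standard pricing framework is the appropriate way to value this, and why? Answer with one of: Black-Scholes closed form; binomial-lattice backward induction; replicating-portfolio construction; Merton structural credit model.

Key observation: since the answer must list Δ and B at each node of the 1.35/0.77 lattice on 59, the replicating-portfolio method — solving the two-state system at every node — is the one that applies.

framework: replicating-portfolio construction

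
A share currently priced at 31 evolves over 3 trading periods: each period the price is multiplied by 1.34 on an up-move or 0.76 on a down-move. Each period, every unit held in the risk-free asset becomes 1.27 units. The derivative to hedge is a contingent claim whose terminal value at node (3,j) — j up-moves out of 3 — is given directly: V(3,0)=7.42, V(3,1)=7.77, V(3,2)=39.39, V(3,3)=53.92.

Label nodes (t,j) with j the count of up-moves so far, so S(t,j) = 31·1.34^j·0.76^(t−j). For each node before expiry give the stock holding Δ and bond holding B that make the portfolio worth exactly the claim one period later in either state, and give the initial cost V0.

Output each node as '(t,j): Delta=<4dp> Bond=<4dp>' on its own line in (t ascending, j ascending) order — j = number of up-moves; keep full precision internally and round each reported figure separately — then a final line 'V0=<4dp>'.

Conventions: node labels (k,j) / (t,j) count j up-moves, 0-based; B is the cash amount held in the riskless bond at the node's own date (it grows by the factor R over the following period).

No-arbitrage ⇒ martingale measure with p* = (R−d)/(u−d) = 0.8793.
Payoffs at expiry: V(3,0)=7.4200, V(3,1)=7.7700, V(3,2)=39.3900, V(3,3)=53.9200
Node (2,0) S=17.9056: V=(p*·7.7700+(1−p*)·7.4200)/1.27=6.0848; Δ=(7.7700−7.4200)/(23.9935−13.6083)=0.0337; B=V−Δ·S=5.4814
Node (2,1) S=31.5704: V=(p*·39.3900+(1−p*)·7.7700)/1.27=28.0109; Δ=(39.3900−7.7700)/(42.3043−23.9935)=1.7268; B=V−Δ·S=-26.5064
Node (2,2) S=55.6636: V=(p*·53.9200+(1−p*)·39.3900)/1.27=41.0759; Δ=(53.9200−39.3900)/(74.5892−42.3043)=0.4501; B=V−Δ·S=16.0242
Node (1,0) S=23.5600: V=(p*·28.0109+(1−p*)·6.0848)/1.27=19.9721; Δ=(28.0109−6.0848)/(31.5704−17.9056)=1.6046; B=V−Δ·S=-17.8313
Node (1,1) S=41.5400: V=(p*·41.0759+(1−p*)·28.0109)/1.27=31.1016; Δ=(41.0759−28.0109)/(55.6636−31.5704)=0.5423; B=V−Δ·S=8.5757
Node (0,0) S=31.0000: V=(p*·31.1016+(1−p*)·19.9721)/1.27=23.4318; Δ=(31.1016−19.9721)/(41.5400−23.5600)=0.6190; B=V−Δ·S=4.2430
As a check, the time-0 holding Δ(0,0)·S0 + B(0,0) comes to 23.4318 — exactly V0.

(0,0): Delta=0.6190 Bond=4.2430
(1,0): Delta=1.6046 Bond=-17.8313
(1,1): Delta=0.5423 Bond=8.5757
(2,0): Delta=0.0337 Bond=5.4814
(2,1): Delta=1.7268 Bond=-26.5064
(2,2): Delta=0.4501 Bond=16.0242
V0=23.4318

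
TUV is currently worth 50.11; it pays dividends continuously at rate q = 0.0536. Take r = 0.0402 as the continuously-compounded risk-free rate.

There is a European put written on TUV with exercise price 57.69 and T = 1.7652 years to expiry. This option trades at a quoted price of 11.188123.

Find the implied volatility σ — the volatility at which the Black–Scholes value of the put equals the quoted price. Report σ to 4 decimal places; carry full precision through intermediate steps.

At σ = 0.2405 the Black–Scholes value reproduces the quote:
σ√T = 0.2405·√1.7652 = 0.319530
d₁ = (ln(S/K) + (r−q+σ²/2)T) / (σ√T) = (ln(50.11/57.69) + (0.0402−0.0536+0.2405²/2)·1.7652) / 0.319530 = (-0.140863 + 0.027396) / 0.319530 = -0.355106
d₂ = d₁ − σ√T = -0.355106 − 0.319530 = -0.674636
e^{−rT} = 0.931498
e^{−qT} = 0.909723
N(−d₁) = 0.638745,  N(−d₂) = 0.750047
V = K·e^{−rT}·N(−d₂) − S·e^{−qT}·N(−d₁) = 40.306101 − 29.117978 = 11.188123 (the quoted price), and the Black–Scholes price is strictly increasing in σ, so σ is unique

sigma = 0.2405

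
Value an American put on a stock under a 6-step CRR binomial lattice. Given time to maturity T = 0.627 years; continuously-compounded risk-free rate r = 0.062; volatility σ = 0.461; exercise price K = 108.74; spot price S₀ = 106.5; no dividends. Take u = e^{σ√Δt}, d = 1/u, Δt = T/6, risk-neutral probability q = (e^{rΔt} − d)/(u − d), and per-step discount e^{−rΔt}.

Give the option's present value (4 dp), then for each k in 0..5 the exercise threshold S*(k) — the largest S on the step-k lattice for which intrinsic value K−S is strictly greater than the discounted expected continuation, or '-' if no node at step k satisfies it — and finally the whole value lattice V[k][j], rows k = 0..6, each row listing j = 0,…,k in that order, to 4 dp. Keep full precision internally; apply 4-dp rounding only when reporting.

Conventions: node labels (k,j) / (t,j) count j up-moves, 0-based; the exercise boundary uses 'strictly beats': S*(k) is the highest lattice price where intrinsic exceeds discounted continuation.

price = 14.7254
boundary = - - - 68.1063 79.0511 91.7548
tree:
14.7254
21.5141 7.7012
30.2734 12.4844 2.7160
40.6337 19.6581 5.0205 0.3009
50.0632 29.6889 9.2509 0.5875 0.0000
58.1871 40.6337 16.9852 1.1472 0.0000 0.0000
65.1863 50.0632 29.6889 2.2400 0.0000 0.0000 0.0000

Δt=0.10450, u=1.16070, d=0.86155, q=0.48454, disc=e^(-rΔt)=0.99354
k=6 terminal: V=max(K-S,0) → 65.1863 50.0632 29.6889 2.2400 0.0000 0.0000 0.0000
k=5: j=0 S=50.5529 intr=58.1871 cont=57.4849 V=58.1871[EX]; j=1 S=68.1063 intr=40.6337 cont=39.9314 V=40.6337[EX]; j=2 S=91.7548 intr=16.9852 cont=16.2829 V=16.9852[EX]; j=3 S=123.6148 intr=0.0000 cont=1.1472 V=1.1472[hold]; j=4 S=166.5374 intr=0.0000 cont=0.0000 V=0.0000[hold]; j=5 S=224.3640 intr=0.0000 cont=0.0000 V=0.0000[hold]  S*(5)=91.7548
k=4: j=0 S=58.6768 intr=50.0632 cont=49.3609 V=50.0632[EX]; j=1 S=79.0511 intr=29.6889 cont=28.9866 V=29.6889[EX]; j=2 S=106.5000 intr=2.2400 cont=9.2509 V=9.2509[hold]; j=3 S=143.4799 intr=0.0000 cont=0.5875 V=0.5875[hold]; j=4 S=193.3003 intr=0.0000 cont=0.0000 V=0.0000[hold]  S*(4)=79.0511
k=3: j=0 S=68.1063 intr=40.6337 cont=39.9314 V=40.6337[EX]; j=1 S=91.7548 intr=16.9852 cont=19.6581 V=19.6581[hold]; j=2 S=123.6148 intr=0.0000 cont=5.0205 V=5.0205[hold]; j=3 S=166.5374 intr=0.0000 cont=0.3009 V=0.3009[hold]  S*(3)=68.1063
k=2: j=0 S=79.0511 intr=29.6889 cont=30.2734 V=30.2734[hold]; j=1 S=106.5000 intr=2.2400 cont=12.4844 V=12.4844[hold]; j=2 S=143.4799 intr=0.0000 cont=2.7160 V=2.7160[hold]  S*(2)=-
k=1: j=0 S=91.7548 intr=16.9852 cont=21.5141 V=21.5141[hold]; j=1 S=123.6148 intr=0.0000 cont=7.7012 V=7.7012[hold]  S*(1)=-
k=0: j=0 S=106.5000 intr=2.2400 cont=14.7254 V=14.7254[hold]  S*(0)=-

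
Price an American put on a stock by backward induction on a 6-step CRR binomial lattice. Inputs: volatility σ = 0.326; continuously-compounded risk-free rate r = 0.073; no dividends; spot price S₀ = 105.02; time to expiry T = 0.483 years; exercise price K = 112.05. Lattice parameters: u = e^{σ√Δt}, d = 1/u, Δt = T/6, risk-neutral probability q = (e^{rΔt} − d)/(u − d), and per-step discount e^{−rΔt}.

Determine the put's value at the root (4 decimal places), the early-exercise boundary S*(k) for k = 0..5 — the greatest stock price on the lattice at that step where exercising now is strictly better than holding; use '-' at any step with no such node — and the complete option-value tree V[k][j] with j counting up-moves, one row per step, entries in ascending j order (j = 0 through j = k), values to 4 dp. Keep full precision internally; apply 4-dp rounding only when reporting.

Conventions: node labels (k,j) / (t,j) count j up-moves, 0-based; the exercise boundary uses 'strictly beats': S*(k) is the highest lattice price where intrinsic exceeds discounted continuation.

Δt=0.08050, u=1.09691, d=0.91165, q=0.50871, disc=e^(-rΔt)=0.99414
k=6 terminal: V=max(K-S,0) → 51.7589 39.5075 24.7665 7.0300 0.0000 0.0000 0.0000
k=5: j=0 S=66.1337 intr=45.9163 cont=45.2598 V=45.9163[EX]; j=1 S=79.5724 intr=32.4776 cont=31.8210 V=32.4776[EX]; j=2 S=95.7419 intr=16.3081 cont=15.6515 V=16.3081[EX]; j=3 S=115.1972 intr=0.0000 cont=3.4335 V=3.4335[hold]; j=4 S=138.6058 intr=0.0000 cont=0.0000 V=0.0000[hold]; j=5 S=166.7712 intr=0.0000 cont=0.0000 V=0.0000[hold]  S*(5)=95.7419
k=4: j=0 S=72.5425 intr=39.5075 cont=38.8509 V=39.5075[EX]; j=1 S=87.2835 intr=24.7665 cont=24.1099 V=24.7665[EX]; j=2 S=105.0200 intr=7.0300 cont=9.7015 V=9.7015[hold]; j=3 S=126.3606 intr=0.0000 cont=1.6770 V=1.6770[hold]; j=4 S=152.0377 intr=0.0000 cont=0.0000 V=0.0000[hold]  S*(4)=87.2835
k=3: j=0 S=79.5724 intr=32.4776 cont=31.8210 V=32.4776[EX]; j=1 S=95.7419 intr=16.3081 cont=17.0026 V=17.0026[hold]; j=2 S=115.1972 intr=0.0000 cont=5.5865 V=5.5865[hold]; j=3 S=138.6058 intr=0.0000 cont=0.8191 V=0.8191[hold]  S*(3)=79.5724
k=2: j=0 S=87.2835 intr=24.7665 cont=24.4612 V=24.7665[EX]; j=1 S=105.0200 intr=7.0300 cont=11.1295 V=11.1295[hold]; j=2 S=126.3606 intr=0.0000 cont=3.1427 V=3.1427[hold]  S*(2)=87.2835
k=1: j=0 S=95.7419 intr=16.3081 cont=17.7248 V=17.7248[hold]; j=1 S=115.1972 intr=0.0000 cont=7.0252 V=7.0252[hold]  S*(1)=-
k=0: j=0 S=105.0200 intr=7.0300 cont=12.2098 V=12.2098[hold]  S*(0)=-

price = 12.2098
boundary = - - 87.2835 79.5724 87.2835 95.7419
tree:
12.2098
17.7248 7.0252
24.7665 11.1295 3.1427
32.4776 17.0026 5.5865 0.8191
39.5075 24.7665 9.7015 1.6770 0.0000
45.9163 32.4776 16.3081 3.4335 0.0000 0.0000
51.7589 39.5075 24.7665 7.0300 0.0000 0.0000 0.0000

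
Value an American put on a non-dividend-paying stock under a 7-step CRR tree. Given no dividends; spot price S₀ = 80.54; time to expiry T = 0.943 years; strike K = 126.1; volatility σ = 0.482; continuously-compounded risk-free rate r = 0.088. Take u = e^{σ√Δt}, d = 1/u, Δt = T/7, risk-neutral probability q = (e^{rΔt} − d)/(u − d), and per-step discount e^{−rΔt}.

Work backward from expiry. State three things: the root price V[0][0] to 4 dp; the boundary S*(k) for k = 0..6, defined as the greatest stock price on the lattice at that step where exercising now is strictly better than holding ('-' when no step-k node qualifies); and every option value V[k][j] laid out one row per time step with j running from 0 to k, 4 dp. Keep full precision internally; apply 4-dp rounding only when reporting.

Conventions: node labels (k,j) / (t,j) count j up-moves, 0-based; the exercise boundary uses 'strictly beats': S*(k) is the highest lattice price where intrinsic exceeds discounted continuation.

Δt=0.13471, u=1.19352, d=0.83785, q=0.48942, disc=e^(-rΔt)=0.98822
k=7 terminal: V=max(K-S,0) → 102.7551 92.8451 78.7284 58.6192 29.9735 0.0000 0.0000 0.0000
k=6: j=0 S=27.8627 intr=98.2373 cont=96.7512 V=98.2373[EX]; j=1 S=39.6905 intr=86.4095 cont=84.9234 V=86.4095[EX]; j=2 S=56.5391 intr=69.5609 cont=68.0748 V=69.5609[EX]; j=3 S=80.5400 intr=45.5600 cont=44.0739 V=45.5600[EX]; j=4 S=114.7293 intr=11.3707 cont=15.1236 V=15.1236[hold]; j=5 S=163.4319 intr=0.0000 cont=0.0000 V=0.0000[hold]; j=6 S=232.8088 intr=0.0000 cont=0.0000 V=0.0000[hold]  S*(6)=80.5400
k=5: j=0 S=33.2549 intr=92.8451 cont=91.3591 V=92.8451[EX]; j=1 S=47.3716 intr=78.7284 cont=77.2424 V=78.7284[EX]; j=2 S=67.4808 intr=58.6192 cont=57.1331 V=58.6192[EX]; j=3 S=96.1265 intr=29.9735 cont=30.3026 V=30.3026[hold]; j=4 S=136.9322 intr=0.0000 cont=7.6309 V=7.6309[hold]; j=5 S=195.0600 intr=0.0000 cont=0.0000 V=0.0000[hold]  S*(5)=67.4808
k=4: j=0 S=39.6905 intr=86.4095 cont=84.9234 V=86.4095[EX]; j=1 S=56.5391 intr=69.5609 cont=68.0748 V=69.5609[EX]; j=2 S=80.5400 intr=45.5600 cont=44.2331 V=45.5600[EX]; j=3 S=114.7293 intr=11.3707 cont=18.9803 V=18.9803[hold]; j=4 S=163.4319 intr=0.0000 cont=3.8503 V=3.8503[hold]  S*(4)=80.5400
k=3: j=0 S=47.3716 intr=78.7284 cont=77.2424 V=78.7284[EX]; j=1 S=67.4808 intr=58.6192 cont=57.1331 V=58.6192[EX]; j=2 S=96.1265 intr=29.9735 cont=32.1678 V=32.1678[hold]; j=3 S=136.9322 intr=0.0000 cont=11.4390 V=11.4390[hold]  S*(3)=67.4808
k=2: j=0 S=56.5391 intr=69.5609 cont=68.0748 V=69.5609[EX]; j=1 S=80.5400 intr=45.5600 cont=45.1352 V=45.5600[EX]; j=2 S=114.7293 intr=11.3707 cont=21.7633 V=21.7633[hold]  S*(2)=80.5400
k=1: j=0 S=67.4808 intr=58.6192 cont=57.1331 V=58.6192[EX]; j=1 S=96.1265 intr=29.9735 cont=33.5138 V=33.5138[hold]  S*(1)=67.4808
k=0: j=0 S=80.5400 intr=45.5600 cont=45.7862 V=45.7862[hold]  S*(0)=-

price = 45.7862
boundary = - 67.4808 80.5400 67.4808 80.5400 67.4808 80.5400
tree:
45.7862
58.6192 33.5138
69.5609 45.5600 21.7633
78.7284 58.6192 32.1678 11.4390
86.4095 69.5609 45.5600 18.9803 3.8503
92.8451 78.7284 58.6192 30.3026 7.6309 0.0000
98.2373 86.4095 69.5609 45.5600 15.1236 0.0000 0.0000
102.7551 92.8451 78.7284 58.6192 29.9735 0.0000 0.0000 0.0000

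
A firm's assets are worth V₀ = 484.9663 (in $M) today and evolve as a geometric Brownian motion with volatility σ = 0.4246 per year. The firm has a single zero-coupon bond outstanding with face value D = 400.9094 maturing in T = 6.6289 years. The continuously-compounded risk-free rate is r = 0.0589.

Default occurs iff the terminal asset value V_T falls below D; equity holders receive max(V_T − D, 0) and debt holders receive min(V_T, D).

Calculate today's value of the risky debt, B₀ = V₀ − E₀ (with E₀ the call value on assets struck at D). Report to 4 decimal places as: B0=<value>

Work the structural quantities from V₀ = 484.9663 against face 400.9094:
d₁ = [ln(V₀/D) + (r + σ²/2)T] / (σ√T)
   = [ln(484.9663/400.9094) + (0.0589 + 0.5·0.4246²)·6.6289] / (0.4246·√6.6289)
   = [0.190344 + 0.987988] / 1.093203 = 1.077872
d₂ = d₁ − σ√T = 1.077872 − 1.093203 = -0.015331
N(d₁) = 0.859454,  N(d₂) = 0.493884,  e^(−rT) = 0.676758
E₀ = V₀·N(d₁) − D·e^(−rT)·N(d₂)
   = 484.9663·0.859454 − 400.9094·0.676758·0.493884 = 282.806612
B₀ = V₀ − E₀ = 484.9663 − 282.806612 = 202.159688

B0=202.1597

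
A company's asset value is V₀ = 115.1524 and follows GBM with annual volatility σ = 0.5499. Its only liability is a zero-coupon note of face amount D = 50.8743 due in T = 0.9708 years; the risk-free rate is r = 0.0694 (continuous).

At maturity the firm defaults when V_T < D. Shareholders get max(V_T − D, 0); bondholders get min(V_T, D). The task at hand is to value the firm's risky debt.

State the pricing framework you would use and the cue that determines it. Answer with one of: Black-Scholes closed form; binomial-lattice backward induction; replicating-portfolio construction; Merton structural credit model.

Key observation: assets follow a GBM and default happens iff V_T < 50.8743; valuing claims on that split (equity as a call, risky debt as the residual) is the structural model's definition.

framework: Merton structural credit model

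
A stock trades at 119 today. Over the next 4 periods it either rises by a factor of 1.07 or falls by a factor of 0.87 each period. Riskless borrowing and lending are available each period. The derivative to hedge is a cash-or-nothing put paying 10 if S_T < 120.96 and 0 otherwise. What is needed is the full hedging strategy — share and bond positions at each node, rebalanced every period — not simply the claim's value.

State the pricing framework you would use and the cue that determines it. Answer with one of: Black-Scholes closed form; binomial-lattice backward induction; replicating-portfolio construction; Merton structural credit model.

framework: replicating-portfolio construction

Key observation: the deliverable is the dynamic trading strategy on the 4-step tree (spot 119, moves 1.07 and 0.87), so the valuation must go through the node-by-node replicating-portfolio solve.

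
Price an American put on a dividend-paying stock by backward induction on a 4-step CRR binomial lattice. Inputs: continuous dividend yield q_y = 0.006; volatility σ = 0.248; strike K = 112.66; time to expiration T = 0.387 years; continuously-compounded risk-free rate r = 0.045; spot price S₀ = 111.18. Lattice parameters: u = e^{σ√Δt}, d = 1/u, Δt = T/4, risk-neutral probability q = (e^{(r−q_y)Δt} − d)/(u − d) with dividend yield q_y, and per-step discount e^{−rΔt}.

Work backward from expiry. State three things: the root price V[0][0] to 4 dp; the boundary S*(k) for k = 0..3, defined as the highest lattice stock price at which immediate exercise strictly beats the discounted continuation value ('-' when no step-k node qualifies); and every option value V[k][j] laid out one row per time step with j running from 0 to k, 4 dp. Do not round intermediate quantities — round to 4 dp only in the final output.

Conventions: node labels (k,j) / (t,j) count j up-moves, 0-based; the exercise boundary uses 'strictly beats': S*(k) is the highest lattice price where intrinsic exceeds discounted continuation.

Δt=0.09675, u=1.08019, d=0.92576, q=0.50520, disc=e^(-rΔt)=0.99566
k=4 terminal: V=max(K-S,0) → 30.9977 17.3751 1.4800 0.0000 0.0000
k=3: j=0 S=88.2110 intr=24.4490 cont=24.0108 V=24.4490[EX]; j=1 S=102.9261 intr=9.7339 cont=9.3042 V=9.7339[EX]; j=2 S=120.0958 intr=0.0000 cont=0.7291 V=0.7291[hold]; j=3 S=140.1298 intr=0.0000 cont=0.0000 V=0.0000[hold]  S*(3)=102.9261
k=2: j=0 S=95.2849 intr=17.3751 cont=16.9410 V=17.3751[EX]; j=1 S=111.1800 intr=1.4800 cont=5.1621 V=5.1621[hold]; j=2 S=129.7267 intr=0.0000 cont=0.3592 V=0.3592[hold]  S*(2)=95.2849
k=1: j=0 S=102.9261 intr=9.7339 cont=11.1564 V=11.1564[hold]; j=1 S=120.0958 intr=0.0000 cont=2.7238 V=2.7238[hold]  S*(1)=-
k=0: j=0 S=111.1800 intr=1.4800 cont=6.8662 V=6.8662[hold]  S*(0)=-

price = 6.8662
boundary = - - 95.2849 102.9261
tree:
6.8662
11.1564 2.7238
17.3751 5.1621 0.3592
24.4490 9.7339 0.7291 0.0000
30.9977 17.3751 1.4800 0.0000 0.0000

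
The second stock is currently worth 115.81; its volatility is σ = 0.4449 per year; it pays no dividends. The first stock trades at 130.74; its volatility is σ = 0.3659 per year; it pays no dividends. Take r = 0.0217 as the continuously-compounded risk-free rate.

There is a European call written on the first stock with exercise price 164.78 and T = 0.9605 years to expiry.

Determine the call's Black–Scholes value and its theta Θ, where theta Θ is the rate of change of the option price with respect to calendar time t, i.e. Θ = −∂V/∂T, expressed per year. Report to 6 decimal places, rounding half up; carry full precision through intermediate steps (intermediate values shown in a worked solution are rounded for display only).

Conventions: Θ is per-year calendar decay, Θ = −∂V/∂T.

σ√T = 0.3659·√0.9605 = 0.358601
d₁ = (ln(S/K) + (r+σ²/2)T) / (σ√T) = (ln(130.74/164.78) + (0.0217+0.3659²/2)·0.9605) / 0.358601 = (-0.231401 + 0.085140) / 0.358601 = -0.407865
d₂ = d₁ − σ√T = -0.407865 − 0.358601 = -0.766465
e^{−rT} = 0.979373
N(d₁) = 0.341686,  N(d₂) = 0.221700
Call price V = S·N(d₁) − K·e^{−rT}·N(d₂) = 44.672092 − 35.778135 = 8.893957
φ(d₁) = (1/√(2π))·e^{−d₁²/2} = 0.367102
Θ = −S·φ(d₁)·σ/(2√T) − r·K·e^{−rT}·N(d₂) = −8.959402 − 0.776386 = -9.735788

price = 8.893957
Θ = -9.735788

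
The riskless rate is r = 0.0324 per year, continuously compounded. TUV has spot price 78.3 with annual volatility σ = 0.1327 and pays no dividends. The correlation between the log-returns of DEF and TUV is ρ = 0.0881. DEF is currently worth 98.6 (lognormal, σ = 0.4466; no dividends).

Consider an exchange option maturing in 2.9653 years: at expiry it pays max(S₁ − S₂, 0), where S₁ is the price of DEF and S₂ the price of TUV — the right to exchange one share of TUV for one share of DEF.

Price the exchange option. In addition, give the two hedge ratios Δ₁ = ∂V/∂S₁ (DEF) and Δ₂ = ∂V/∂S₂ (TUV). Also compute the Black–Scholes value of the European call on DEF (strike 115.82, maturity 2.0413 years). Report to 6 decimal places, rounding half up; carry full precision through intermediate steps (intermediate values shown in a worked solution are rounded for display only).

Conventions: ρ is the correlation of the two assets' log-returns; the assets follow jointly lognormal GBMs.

exchange price = 38.176504
Δ1 = 0.753605
Δ2 = -0.461417
price(DEF call K=115.82) = 21.279144

σ_eff = √(σ₁² + σ₂² − 2ρσ₁σ₂) = √(0.4466² + 0.1327² − 2·0.0881·0.4466·0.1327) = 0.454553
d₁ = (ln(S₁/S₂) + (q₂ − q₁ + σ_eff²/2)T) / (σ_eff√T) = (ln(98.6/78.3) + (0.0 − 0.0 + 0.103309)·2.9653) / 0.782743 = 0.685879
d₂ = d₁ − σ_eff√T = 0.685879 − 0.782743 = -0.096864
N(d₁) = 0.753605,  N(d₂) = 0.461417
V = S₁·e^{−q₁T}·N(d₁) − S₂·e^{−q₂T}·N(d₂) = 74.305479 − 36.128976 = 38.176504
Δ₁ = e^{−q₁T}·N(d₁) = 0.753605;  Δ₂ = −e^{−q₂T}·N(d₂) = -0.461417
[vanilla: DEF call K=115.82]
σ√T = 0.4466·√2.0413 = 0.638076
d₁ = (ln(S/K) + (r+σ²/2)T) / (σ√T) = (ln(98.6/115.82) + (0.0324+0.4466²/2)·2.0413) / 0.638076 = (-0.160966 + 0.269708) / 0.638076 = 0.170422
d₂ = d₁ − σ√T = 0.170422 − 0.638076 = -0.467653
e^{−rT} = 0.936002
N(d₁) = 0.567661,  N(d₂) = 0.320016
price = S·N(d₁) − K·e^{−rT}·N(d₂) = 55.971375 − 34.692231 = 21.279144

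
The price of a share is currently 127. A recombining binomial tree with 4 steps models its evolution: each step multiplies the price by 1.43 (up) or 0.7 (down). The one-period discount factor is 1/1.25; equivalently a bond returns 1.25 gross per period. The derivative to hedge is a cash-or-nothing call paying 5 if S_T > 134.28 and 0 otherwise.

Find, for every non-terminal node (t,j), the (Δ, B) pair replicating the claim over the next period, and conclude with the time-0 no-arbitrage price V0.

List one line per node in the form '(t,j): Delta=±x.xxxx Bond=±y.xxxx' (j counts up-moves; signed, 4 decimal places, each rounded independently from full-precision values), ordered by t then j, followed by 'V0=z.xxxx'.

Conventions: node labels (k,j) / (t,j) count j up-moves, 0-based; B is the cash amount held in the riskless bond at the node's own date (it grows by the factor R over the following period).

(0,0): Delta=0.0116 Bond=0.0513
(1,0): Delta=0.0280 Bond=-1.3935
(1,1): Delta=0.0090 Bond=0.5411
(2,0): Delta=0.0000 Bond=0.0000
(2,1): Delta=0.0325 Bond=-2.3119
(2,2): Delta=0.0052 Bond=1.6543
(3,0): Delta=0.0000 Bond=0.0000
(3,1): Delta=0.0000 Bond=0.0000
(3,2): Delta=0.0377 Bond=-3.8356
(3,3): Delta=0.0000 Bond=4.0000
V0=1.5238

Since d<R<u, set p* = (R−d)/(u−d) = 0.7534; price each node as the discounted p*-expectation of its children.
Payoffs at expiry: V(4,0)=0.0000, V(4,1)=0.0000, V(4,2)=0.0000, V(4,3)=5.0000, V(4,4)=5.0000
(3,0): S=43.5610. Δ = (V_up−V_dn)/(S_up−S_dn) = (0.0000−0.0000)/(62.2922−30.4927) = 0.0000. V = [p*·0.0000 + (1−p*)·0.0000]/1.25 = 0.0000. B = V − Δ·S = 0.0000.
(3,1): S=88.9889. Δ = (V_up−V_dn)/(S_up−S_dn) = (0.0000−0.0000)/(127.2541−62.2922) = 0.0000. V = [p*·0.0000 + (1−p*)·0.0000]/1.25 = 0.0000. B = V − Δ·S = 0.0000.
(3,2): S=181.7916. Δ = (V_up−V_dn)/(S_up−S_dn) = (5.0000−0.0000)/(259.9620−127.2541) = 0.0377. V = [p*·5.0000 + (1−p*)·0.0000]/1.25 = 3.0137. B = V − Δ·S = -3.8356.
(3,3): S=371.3743. Δ = (V_up−V_dn)/(S_up−S_dn) = (5.0000−5.0000)/(531.0652−259.9620) = 0.0000. V = [p*·5.0000 + (1−p*)·5.0000]/1.25 = 4.0000. B = V − Δ·S = 4.0000.
(2,0): S=62.2300. Δ = (V_up−V_dn)/(S_up−S_dn) = (0.0000−0.0000)/(88.9889−43.5610) = 0.0000. V = [p*·0.0000 + (1−p*)·0.0000]/1.25 = 0.0000. B = V − Δ·S = 0.0000.
(2,1): S=127.1270. Δ = (V_up−V_dn)/(S_up−S_dn) = (3.0137−0.0000)/(181.7916−88.9889) = 0.0325. V = [p*·3.0137 + (1−p*)·0.0000]/1.25 = 1.8165. B = V − Δ·S = -2.3119.
(2,2): S=259.7023. Δ = (V_up−V_dn)/(S_up−S_dn) = (4.0000−3.0137)/(371.3743−181.7916) = 0.0052. V = [p*·4.0000 + (1−p*)·3.0137]/1.25 = 3.0054. B = V − Δ·S = 1.6543.
(1,0): S=88.9000. Δ = (V_up−V_dn)/(S_up−S_dn) = (1.8165−0.0000)/(127.1270−62.2300) = 0.0280. V = [p*·1.8165 + (1−p*)·0.0000]/1.25 = 1.0949. B = V − Δ·S = -1.3935.
(1,1): S=181.6100. Δ = (V_up−V_dn)/(S_up−S_dn) = (3.0054−1.8165)/(259.7023−127.1270) = 0.0090. V = [p*·3.0054 + (1−p*)·1.8165]/1.25 = 2.1698. B = V − Δ·S = 0.5411.
(0,0): S=127.0000. Δ = (V_up−V_dn)/(S_up−S_dn) = (2.1698−1.0949)/(181.6100−88.9000) = 0.0116. V = [p*·2.1698 + (1−p*)·1.0949]/1.25 = 1.5238. B = V − Δ·S = 0.0513.
Verification: the root portfolio costs Δ(0,0)·S0 + B(0,0) = 1.5238, matching V0.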